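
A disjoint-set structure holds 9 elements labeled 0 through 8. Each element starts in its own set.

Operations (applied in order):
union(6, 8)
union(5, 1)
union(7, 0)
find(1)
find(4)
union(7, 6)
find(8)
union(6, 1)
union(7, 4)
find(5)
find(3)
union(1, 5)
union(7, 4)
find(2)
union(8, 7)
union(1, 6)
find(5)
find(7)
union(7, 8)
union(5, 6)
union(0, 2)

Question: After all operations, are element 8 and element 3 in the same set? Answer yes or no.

Step 1: union(6, 8) -> merged; set of 6 now {6, 8}
Step 2: union(5, 1) -> merged; set of 5 now {1, 5}
Step 3: union(7, 0) -> merged; set of 7 now {0, 7}
Step 4: find(1) -> no change; set of 1 is {1, 5}
Step 5: find(4) -> no change; set of 4 is {4}
Step 6: union(7, 6) -> merged; set of 7 now {0, 6, 7, 8}
Step 7: find(8) -> no change; set of 8 is {0, 6, 7, 8}
Step 8: union(6, 1) -> merged; set of 6 now {0, 1, 5, 6, 7, 8}
Step 9: union(7, 4) -> merged; set of 7 now {0, 1, 4, 5, 6, 7, 8}
Step 10: find(5) -> no change; set of 5 is {0, 1, 4, 5, 6, 7, 8}
Step 11: find(3) -> no change; set of 3 is {3}
Step 12: union(1, 5) -> already same set; set of 1 now {0, 1, 4, 5, 6, 7, 8}
Step 13: union(7, 4) -> already same set; set of 7 now {0, 1, 4, 5, 6, 7, 8}
Step 14: find(2) -> no change; set of 2 is {2}
Step 15: union(8, 7) -> already same set; set of 8 now {0, 1, 4, 5, 6, 7, 8}
Step 16: union(1, 6) -> already same set; set of 1 now {0, 1, 4, 5, 6, 7, 8}
Step 17: find(5) -> no change; set of 5 is {0, 1, 4, 5, 6, 7, 8}
Step 18: find(7) -> no change; set of 7 is {0, 1, 4, 5, 6, 7, 8}
Step 19: union(7, 8) -> already same set; set of 7 now {0, 1, 4, 5, 6, 7, 8}
Step 20: union(5, 6) -> already same set; set of 5 now {0, 1, 4, 5, 6, 7, 8}
Step 21: union(0, 2) -> merged; set of 0 now {0, 1, 2, 4, 5, 6, 7, 8}
Set of 8: {0, 1, 2, 4, 5, 6, 7, 8}; 3 is not a member.

Answer: no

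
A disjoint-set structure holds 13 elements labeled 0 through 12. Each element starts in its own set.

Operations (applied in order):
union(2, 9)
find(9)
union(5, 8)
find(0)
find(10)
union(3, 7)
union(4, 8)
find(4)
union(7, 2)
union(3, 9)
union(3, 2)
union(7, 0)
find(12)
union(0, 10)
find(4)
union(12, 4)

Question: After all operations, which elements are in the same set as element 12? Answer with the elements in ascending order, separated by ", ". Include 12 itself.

Step 1: union(2, 9) -> merged; set of 2 now {2, 9}
Step 2: find(9) -> no change; set of 9 is {2, 9}
Step 3: union(5, 8) -> merged; set of 5 now {5, 8}
Step 4: find(0) -> no change; set of 0 is {0}
Step 5: find(10) -> no change; set of 10 is {10}
Step 6: union(3, 7) -> merged; set of 3 now {3, 7}
Step 7: union(4, 8) -> merged; set of 4 now {4, 5, 8}
Step 8: find(4) -> no change; set of 4 is {4, 5, 8}
Step 9: union(7, 2) -> merged; set of 7 now {2, 3, 7, 9}
Step 10: union(3, 9) -> already same set; set of 3 now {2, 3, 7, 9}
Step 11: union(3, 2) -> already same set; set of 3 now {2, 3, 7, 9}
Step 12: union(7, 0) -> merged; set of 7 now {0, 2, 3, 7, 9}
Step 13: find(12) -> no change; set of 12 is {12}
Step 14: union(0, 10) -> merged; set of 0 now {0, 2, 3, 7, 9, 10}
Step 15: find(4) -> no change; set of 4 is {4, 5, 8}
Step 16: union(12, 4) -> merged; set of 12 now {4, 5, 8, 12}
Component of 12: {4, 5, 8, 12}

Answer: 4, 5, 8, 12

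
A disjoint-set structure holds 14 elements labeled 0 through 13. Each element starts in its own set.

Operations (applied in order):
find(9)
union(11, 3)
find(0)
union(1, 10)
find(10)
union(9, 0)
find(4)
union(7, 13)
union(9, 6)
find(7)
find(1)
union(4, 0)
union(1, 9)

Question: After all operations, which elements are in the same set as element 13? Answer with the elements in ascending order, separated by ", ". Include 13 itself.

Step 1: find(9) -> no change; set of 9 is {9}
Step 2: union(11, 3) -> merged; set of 11 now {3, 11}
Step 3: find(0) -> no change; set of 0 is {0}
Step 4: union(1, 10) -> merged; set of 1 now {1, 10}
Step 5: find(10) -> no change; set of 10 is {1, 10}
Step 6: union(9, 0) -> merged; set of 9 now {0, 9}
Step 7: find(4) -> no change; set of 4 is {4}
Step 8: union(7, 13) -> merged; set of 7 now {7, 13}
Step 9: union(9, 6) -> merged; set of 9 now {0, 6, 9}
Step 10: find(7) -> no change; set of 7 is {7, 13}
Step 11: find(1) -> no change; set of 1 is {1, 10}
Step 12: union(4, 0) -> merged; set of 4 now {0, 4, 6, 9}
Step 13: union(1, 9) -> merged; set of 1 now {0, 1, 4, 6, 9, 10}
Component of 13: {7, 13}

Answer: 7, 13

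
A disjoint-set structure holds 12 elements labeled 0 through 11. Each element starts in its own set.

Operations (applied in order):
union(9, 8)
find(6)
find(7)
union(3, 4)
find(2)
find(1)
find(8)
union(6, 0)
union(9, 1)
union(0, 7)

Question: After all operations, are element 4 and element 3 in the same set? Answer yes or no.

Answer: yes

Derivation:
Step 1: union(9, 8) -> merged; set of 9 now {8, 9}
Step 2: find(6) -> no change; set of 6 is {6}
Step 3: find(7) -> no change; set of 7 is {7}
Step 4: union(3, 4) -> merged; set of 3 now {3, 4}
Step 5: find(2) -> no change; set of 2 is {2}
Step 6: find(1) -> no change; set of 1 is {1}
Step 7: find(8) -> no change; set of 8 is {8, 9}
Step 8: union(6, 0) -> merged; set of 6 now {0, 6}
Step 9: union(9, 1) -> merged; set of 9 now {1, 8, 9}
Step 10: union(0, 7) -> merged; set of 0 now {0, 6, 7}
Set of 4: {3, 4}; 3 is a member.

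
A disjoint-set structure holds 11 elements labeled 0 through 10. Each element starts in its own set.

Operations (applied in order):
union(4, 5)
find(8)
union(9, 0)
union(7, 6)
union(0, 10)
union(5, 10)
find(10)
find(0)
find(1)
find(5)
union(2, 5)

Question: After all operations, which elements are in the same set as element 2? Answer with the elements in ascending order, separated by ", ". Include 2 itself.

Step 1: union(4, 5) -> merged; set of 4 now {4, 5}
Step 2: find(8) -> no change; set of 8 is {8}
Step 3: union(9, 0) -> merged; set of 9 now {0, 9}
Step 4: union(7, 6) -> merged; set of 7 now {6, 7}
Step 5: union(0, 10) -> merged; set of 0 now {0, 9, 10}
Step 6: union(5, 10) -> merged; set of 5 now {0, 4, 5, 9, 10}
Step 7: find(10) -> no change; set of 10 is {0, 4, 5, 9, 10}
Step 8: find(0) -> no change; set of 0 is {0, 4, 5, 9, 10}
Step 9: find(1) -> no change; set of 1 is {1}
Step 10: find(5) -> no change; set of 5 is {0, 4, 5, 9, 10}
Step 11: union(2, 5) -> merged; set of 2 now {0, 2, 4, 5, 9, 10}
Component of 2: {0, 2, 4, 5, 9, 10}

Answer: 0, 2, 4, 5, 9, 10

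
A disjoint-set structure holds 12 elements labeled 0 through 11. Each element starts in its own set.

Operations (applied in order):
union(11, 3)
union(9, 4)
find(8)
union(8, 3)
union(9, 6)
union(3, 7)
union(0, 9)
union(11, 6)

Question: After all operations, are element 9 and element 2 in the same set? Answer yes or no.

Answer: no

Derivation:
Step 1: union(11, 3) -> merged; set of 11 now {3, 11}
Step 2: union(9, 4) -> merged; set of 9 now {4, 9}
Step 3: find(8) -> no change; set of 8 is {8}
Step 4: union(8, 3) -> merged; set of 8 now {3, 8, 11}
Step 5: union(9, 6) -> merged; set of 9 now {4, 6, 9}
Step 6: union(3, 7) -> merged; set of 3 now {3, 7, 8, 11}
Step 7: union(0, 9) -> merged; set of 0 now {0, 4, 6, 9}
Step 8: union(11, 6) -> merged; set of 11 now {0, 3, 4, 6, 7, 8, 9, 11}
Set of 9: {0, 3, 4, 6, 7, 8, 9, 11}; 2 is not a member.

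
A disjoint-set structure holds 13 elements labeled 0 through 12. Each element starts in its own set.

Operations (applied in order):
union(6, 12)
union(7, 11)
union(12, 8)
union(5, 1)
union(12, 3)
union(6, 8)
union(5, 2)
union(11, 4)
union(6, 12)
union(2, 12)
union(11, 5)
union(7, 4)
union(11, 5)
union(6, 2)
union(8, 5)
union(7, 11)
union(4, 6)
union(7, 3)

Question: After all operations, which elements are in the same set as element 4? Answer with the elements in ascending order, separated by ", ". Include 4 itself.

Answer: 1, 2, 3, 4, 5, 6, 7, 8, 11, 12

Derivation:
Step 1: union(6, 12) -> merged; set of 6 now {6, 12}
Step 2: union(7, 11) -> merged; set of 7 now {7, 11}
Step 3: union(12, 8) -> merged; set of 12 now {6, 8, 12}
Step 4: union(5, 1) -> merged; set of 5 now {1, 5}
Step 5: union(12, 3) -> merged; set of 12 now {3, 6, 8, 12}
Step 6: union(6, 8) -> already same set; set of 6 now {3, 6, 8, 12}
Step 7: union(5, 2) -> merged; set of 5 now {1, 2, 5}
Step 8: union(11, 4) -> merged; set of 11 now {4, 7, 11}
Step 9: union(6, 12) -> already same set; set of 6 now {3, 6, 8, 12}
Step 10: union(2, 12) -> merged; set of 2 now {1, 2, 3, 5, 6, 8, 12}
Step 11: union(11, 5) -> merged; set of 11 now {1, 2, 3, 4, 5, 6, 7, 8, 11, 12}
Step 12: union(7, 4) -> already same set; set of 7 now {1, 2, 3, 4, 5, 6, 7, 8, 11, 12}
Step 13: union(11, 5) -> already same set; set of 11 now {1, 2, 3, 4, 5, 6, 7, 8, 11, 12}
Step 14: union(6, 2) -> already same set; set of 6 now {1, 2, 3, 4, 5, 6, 7, 8, 11, 12}
Step 15: union(8, 5) -> already same set; set of 8 now {1, 2, 3, 4, 5, 6, 7, 8, 11, 12}
Step 16: union(7, 11) -> already same set; set of 7 now {1, 2, 3, 4, 5, 6, 7, 8, 11, 12}
Step 17: union(4, 6) -> already same set; set of 4 now {1, 2, 3, 4, 5, 6, 7, 8, 11, 12}
Step 18: union(7, 3) -> already same set; set of 7 now {1, 2, 3, 4, 5, 6, 7, 8, 11, 12}
Component of 4: {1, 2, 3, 4, 5, 6, 7, 8, 11, 12}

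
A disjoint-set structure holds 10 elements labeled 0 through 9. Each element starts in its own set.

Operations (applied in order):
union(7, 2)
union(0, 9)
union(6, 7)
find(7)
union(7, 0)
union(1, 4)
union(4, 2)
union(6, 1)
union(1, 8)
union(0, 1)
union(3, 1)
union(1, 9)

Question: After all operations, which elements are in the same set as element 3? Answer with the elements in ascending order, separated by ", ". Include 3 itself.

Answer: 0, 1, 2, 3, 4, 6, 7, 8, 9

Derivation:
Step 1: union(7, 2) -> merged; set of 7 now {2, 7}
Step 2: union(0, 9) -> merged; set of 0 now {0, 9}
Step 3: union(6, 7) -> merged; set of 6 now {2, 6, 7}
Step 4: find(7) -> no change; set of 7 is {2, 6, 7}
Step 5: union(7, 0) -> merged; set of 7 now {0, 2, 6, 7, 9}
Step 6: union(1, 4) -> merged; set of 1 now {1, 4}
Step 7: union(4, 2) -> merged; set of 4 now {0, 1, 2, 4, 6, 7, 9}
Step 8: union(6, 1) -> already same set; set of 6 now {0, 1, 2, 4, 6, 7, 9}
Step 9: union(1, 8) -> merged; set of 1 now {0, 1, 2, 4, 6, 7, 8, 9}
Step 10: union(0, 1) -> already same set; set of 0 now {0, 1, 2, 4, 6, 7, 8, 9}
Step 11: union(3, 1) -> merged; set of 3 now {0, 1, 2, 3, 4, 6, 7, 8, 9}
Step 12: union(1, 9) -> already same set; set of 1 now {0, 1, 2, 3, 4, 6, 7, 8, 9}
Component of 3: {0, 1, 2, 3, 4, 6, 7, 8, 9}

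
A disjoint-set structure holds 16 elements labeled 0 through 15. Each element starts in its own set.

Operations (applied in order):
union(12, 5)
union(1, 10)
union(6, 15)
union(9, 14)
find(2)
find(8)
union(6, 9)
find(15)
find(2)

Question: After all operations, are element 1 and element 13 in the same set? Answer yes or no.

Step 1: union(12, 5) -> merged; set of 12 now {5, 12}
Step 2: union(1, 10) -> merged; set of 1 now {1, 10}
Step 3: union(6, 15) -> merged; set of 6 now {6, 15}
Step 4: union(9, 14) -> merged; set of 9 now {9, 14}
Step 5: find(2) -> no change; set of 2 is {2}
Step 6: find(8) -> no change; set of 8 is {8}
Step 7: union(6, 9) -> merged; set of 6 now {6, 9, 14, 15}
Step 8: find(15) -> no change; set of 15 is {6, 9, 14, 15}
Step 9: find(2) -> no change; set of 2 is {2}
Set of 1: {1, 10}; 13 is not a member.

Answer: no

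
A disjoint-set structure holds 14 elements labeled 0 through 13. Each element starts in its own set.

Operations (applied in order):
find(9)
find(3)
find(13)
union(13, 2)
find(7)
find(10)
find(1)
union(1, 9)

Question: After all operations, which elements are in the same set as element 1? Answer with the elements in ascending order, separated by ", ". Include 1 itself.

Step 1: find(9) -> no change; set of 9 is {9}
Step 2: find(3) -> no change; set of 3 is {3}
Step 3: find(13) -> no change; set of 13 is {13}
Step 4: union(13, 2) -> merged; set of 13 now {2, 13}
Step 5: find(7) -> no change; set of 7 is {7}
Step 6: find(10) -> no change; set of 10 is {10}
Step 7: find(1) -> no change; set of 1 is {1}
Step 8: union(1, 9) -> merged; set of 1 now {1, 9}
Component of 1: {1, 9}

Answer: 1, 9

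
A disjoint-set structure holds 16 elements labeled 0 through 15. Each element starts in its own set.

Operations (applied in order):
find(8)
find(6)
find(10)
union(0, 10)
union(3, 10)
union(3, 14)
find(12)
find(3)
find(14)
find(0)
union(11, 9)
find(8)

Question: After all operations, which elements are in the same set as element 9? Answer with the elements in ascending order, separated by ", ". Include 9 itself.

Answer: 9, 11

Derivation:
Step 1: find(8) -> no change; set of 8 is {8}
Step 2: find(6) -> no change; set of 6 is {6}
Step 3: find(10) -> no change; set of 10 is {10}
Step 4: union(0, 10) -> merged; set of 0 now {0, 10}
Step 5: union(3, 10) -> merged; set of 3 now {0, 3, 10}
Step 6: union(3, 14) -> merged; set of 3 now {0, 3, 10, 14}
Step 7: find(12) -> no change; set of 12 is {12}
Step 8: find(3) -> no change; set of 3 is {0, 3, 10, 14}
Step 9: find(14) -> no change; set of 14 is {0, 3, 10, 14}
Step 10: find(0) -> no change; set of 0 is {0, 3, 10, 14}
Step 11: union(11, 9) -> merged; set of 11 now {9, 11}
Step 12: find(8) -> no change; set of 8 is {8}
Component of 9: {9, 11}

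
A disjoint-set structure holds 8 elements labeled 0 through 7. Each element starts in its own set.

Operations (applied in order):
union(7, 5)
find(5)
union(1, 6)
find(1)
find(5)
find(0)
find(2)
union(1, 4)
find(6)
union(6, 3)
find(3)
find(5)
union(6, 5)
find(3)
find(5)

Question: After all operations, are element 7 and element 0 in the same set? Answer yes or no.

Step 1: union(7, 5) -> merged; set of 7 now {5, 7}
Step 2: find(5) -> no change; set of 5 is {5, 7}
Step 3: union(1, 6) -> merged; set of 1 now {1, 6}
Step 4: find(1) -> no change; set of 1 is {1, 6}
Step 5: find(5) -> no change; set of 5 is {5, 7}
Step 6: find(0) -> no change; set of 0 is {0}
Step 7: find(2) -> no change; set of 2 is {2}
Step 8: union(1, 4) -> merged; set of 1 now {1, 4, 6}
Step 9: find(6) -> no change; set of 6 is {1, 4, 6}
Step 10: union(6, 3) -> merged; set of 6 now {1, 3, 4, 6}
Step 11: find(3) -> no change; set of 3 is {1, 3, 4, 6}
Step 12: find(5) -> no change; set of 5 is {5, 7}
Step 13: union(6, 5) -> merged; set of 6 now {1, 3, 4, 5, 6, 7}
Step 14: find(3) -> no change; set of 3 is {1, 3, 4, 5, 6, 7}
Step 15: find(5) -> no change; set of 5 is {1, 3, 4, 5, 6, 7}
Set of 7: {1, 3, 4, 5, 6, 7}; 0 is not a member.

Answer: no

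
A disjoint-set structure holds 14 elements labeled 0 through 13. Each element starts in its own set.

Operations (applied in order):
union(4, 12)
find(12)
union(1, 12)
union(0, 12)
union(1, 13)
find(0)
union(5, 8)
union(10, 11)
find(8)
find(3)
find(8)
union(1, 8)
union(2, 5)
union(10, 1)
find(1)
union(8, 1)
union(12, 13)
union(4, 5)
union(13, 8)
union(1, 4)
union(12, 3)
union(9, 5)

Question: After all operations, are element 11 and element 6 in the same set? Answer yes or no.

Answer: no

Derivation:
Step 1: union(4, 12) -> merged; set of 4 now {4, 12}
Step 2: find(12) -> no change; set of 12 is {4, 12}
Step 3: union(1, 12) -> merged; set of 1 now {1, 4, 12}
Step 4: union(0, 12) -> merged; set of 0 now {0, 1, 4, 12}
Step 5: union(1, 13) -> merged; set of 1 now {0, 1, 4, 12, 13}
Step 6: find(0) -> no change; set of 0 is {0, 1, 4, 12, 13}
Step 7: union(5, 8) -> merged; set of 5 now {5, 8}
Step 8: union(10, 11) -> merged; set of 10 now {10, 11}
Step 9: find(8) -> no change; set of 8 is {5, 8}
Step 10: find(3) -> no change; set of 3 is {3}
Step 11: find(8) -> no change; set of 8 is {5, 8}
Step 12: union(1, 8) -> merged; set of 1 now {0, 1, 4, 5, 8, 12, 13}
Step 13: union(2, 5) -> merged; set of 2 now {0, 1, 2, 4, 5, 8, 12, 13}
Step 14: union(10, 1) -> merged; set of 10 now {0, 1, 2, 4, 5, 8, 10, 11, 12, 13}
Step 15: find(1) -> no change; set of 1 is {0, 1, 2, 4, 5, 8, 10, 11, 12, 13}
Step 16: union(8, 1) -> already same set; set of 8 now {0, 1, 2, 4, 5, 8, 10, 11, 12, 13}
Step 17: union(12, 13) -> already same set; set of 12 now {0, 1, 2, 4, 5, 8, 10, 11, 12, 13}
Step 18: union(4, 5) -> already same set; set of 4 now {0, 1, 2, 4, 5, 8, 10, 11, 12, 13}
Step 19: union(13, 8) -> already same set; set of 13 now {0, 1, 2, 4, 5, 8, 10, 11, 12, 13}
Step 20: union(1, 4) -> already same set; set of 1 now {0, 1, 2, 4, 5, 8, 10, 11, 12, 13}
Step 21: union(12, 3) -> merged; set of 12 now {0, 1, 2, 3, 4, 5, 8, 10, 11, 12, 13}
Step 22: union(9, 5) -> merged; set of 9 now {0, 1, 2, 3, 4, 5, 8, 9, 10, 11, 12, 13}
Set of 11: {0, 1, 2, 3, 4, 5, 8, 9, 10, 11, 12, 13}; 6 is not a member.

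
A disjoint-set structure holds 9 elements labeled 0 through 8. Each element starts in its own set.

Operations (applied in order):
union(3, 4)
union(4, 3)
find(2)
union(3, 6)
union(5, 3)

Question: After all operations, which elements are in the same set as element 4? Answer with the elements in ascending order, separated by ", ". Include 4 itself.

Answer: 3, 4, 5, 6

Derivation:
Step 1: union(3, 4) -> merged; set of 3 now {3, 4}
Step 2: union(4, 3) -> already same set; set of 4 now {3, 4}
Step 3: find(2) -> no change; set of 2 is {2}
Step 4: union(3, 6) -> merged; set of 3 now {3, 4, 6}
Step 5: union(5, 3) -> merged; set of 5 now {3, 4, 5, 6}
Component of 4: {3, 4, 5, 6}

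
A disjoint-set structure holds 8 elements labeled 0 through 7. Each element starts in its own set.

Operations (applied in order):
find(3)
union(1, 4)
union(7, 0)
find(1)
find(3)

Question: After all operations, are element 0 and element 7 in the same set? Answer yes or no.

Answer: yes

Derivation:
Step 1: find(3) -> no change; set of 3 is {3}
Step 2: union(1, 4) -> merged; set of 1 now {1, 4}
Step 3: union(7, 0) -> merged; set of 7 now {0, 7}
Step 4: find(1) -> no change; set of 1 is {1, 4}
Step 5: find(3) -> no change; set of 3 is {3}
Set of 0: {0, 7}; 7 is a member.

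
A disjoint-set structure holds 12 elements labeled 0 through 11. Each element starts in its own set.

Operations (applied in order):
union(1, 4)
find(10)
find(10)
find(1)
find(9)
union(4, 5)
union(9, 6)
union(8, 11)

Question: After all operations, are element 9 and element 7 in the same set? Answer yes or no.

Answer: no

Derivation:
Step 1: union(1, 4) -> merged; set of 1 now {1, 4}
Step 2: find(10) -> no change; set of 10 is {10}
Step 3: find(10) -> no change; set of 10 is {10}
Step 4: find(1) -> no change; set of 1 is {1, 4}
Step 5: find(9) -> no change; set of 9 is {9}
Step 6: union(4, 5) -> merged; set of 4 now {1, 4, 5}
Step 7: union(9, 6) -> merged; set of 9 now {6, 9}
Step 8: union(8, 11) -> merged; set of 8 now {8, 11}
Set of 9: {6, 9}; 7 is not a member.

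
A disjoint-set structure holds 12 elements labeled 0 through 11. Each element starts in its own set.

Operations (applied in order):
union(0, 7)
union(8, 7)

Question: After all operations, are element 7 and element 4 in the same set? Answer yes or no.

Answer: no

Derivation:
Step 1: union(0, 7) -> merged; set of 0 now {0, 7}
Step 2: union(8, 7) -> merged; set of 8 now {0, 7, 8}
Set of 7: {0, 7, 8}; 4 is not a member.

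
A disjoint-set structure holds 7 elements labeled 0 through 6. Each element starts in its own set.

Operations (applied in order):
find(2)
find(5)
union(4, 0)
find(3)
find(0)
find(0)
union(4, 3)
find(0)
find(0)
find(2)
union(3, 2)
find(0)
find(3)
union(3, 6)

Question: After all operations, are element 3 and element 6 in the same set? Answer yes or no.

Answer: yes

Derivation:
Step 1: find(2) -> no change; set of 2 is {2}
Step 2: find(5) -> no change; set of 5 is {5}
Step 3: union(4, 0) -> merged; set of 4 now {0, 4}
Step 4: find(3) -> no change; set of 3 is {3}
Step 5: find(0) -> no change; set of 0 is {0, 4}
Step 6: find(0) -> no change; set of 0 is {0, 4}
Step 7: union(4, 3) -> merged; set of 4 now {0, 3, 4}
Step 8: find(0) -> no change; set of 0 is {0, 3, 4}
Step 9: find(0) -> no change; set of 0 is {0, 3, 4}
Step 10: find(2) -> no change; set of 2 is {2}
Step 11: union(3, 2) -> merged; set of 3 now {0, 2, 3, 4}
Step 12: find(0) -> no change; set of 0 is {0, 2, 3, 4}
Step 13: find(3) -> no change; set of 3 is {0, 2, 3, 4}
Step 14: union(3, 6) -> merged; set of 3 now {0, 2, 3, 4, 6}
Set of 3: {0, 2, 3, 4, 6}; 6 is a member.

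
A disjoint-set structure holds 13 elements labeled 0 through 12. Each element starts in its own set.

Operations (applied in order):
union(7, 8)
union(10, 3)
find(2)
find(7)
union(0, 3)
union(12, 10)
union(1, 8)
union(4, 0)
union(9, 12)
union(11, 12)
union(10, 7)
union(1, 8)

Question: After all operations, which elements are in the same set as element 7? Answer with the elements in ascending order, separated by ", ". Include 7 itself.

Step 1: union(7, 8) -> merged; set of 7 now {7, 8}
Step 2: union(10, 3) -> merged; set of 10 now {3, 10}
Step 3: find(2) -> no change; set of 2 is {2}
Step 4: find(7) -> no change; set of 7 is {7, 8}
Step 5: union(0, 3) -> merged; set of 0 now {0, 3, 10}
Step 6: union(12, 10) -> merged; set of 12 now {0, 3, 10, 12}
Step 7: union(1, 8) -> merged; set of 1 now {1, 7, 8}
Step 8: union(4, 0) -> merged; set of 4 now {0, 3, 4, 10, 12}
Step 9: union(9, 12) -> merged; set of 9 now {0, 3, 4, 9, 10, 12}
Step 10: union(11, 12) -> merged; set of 11 now {0, 3, 4, 9, 10, 11, 12}
Step 11: union(10, 7) -> merged; set of 10 now {0, 1, 3, 4, 7, 8, 9, 10, 11, 12}
Step 12: union(1, 8) -> already same set; set of 1 now {0, 1, 3, 4, 7, 8, 9, 10, 11, 12}
Component of 7: {0, 1, 3, 4, 7, 8, 9, 10, 11, 12}

Answer: 0, 1, 3, 4, 7, 8, 9, 10, 11, 12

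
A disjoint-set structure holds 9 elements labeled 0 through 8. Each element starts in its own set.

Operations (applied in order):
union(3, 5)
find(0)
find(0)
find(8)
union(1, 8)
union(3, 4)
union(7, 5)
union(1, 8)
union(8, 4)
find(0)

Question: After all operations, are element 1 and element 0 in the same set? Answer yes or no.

Step 1: union(3, 5) -> merged; set of 3 now {3, 5}
Step 2: find(0) -> no change; set of 0 is {0}
Step 3: find(0) -> no change; set of 0 is {0}
Step 4: find(8) -> no change; set of 8 is {8}
Step 5: union(1, 8) -> merged; set of 1 now {1, 8}
Step 6: union(3, 4) -> merged; set of 3 now {3, 4, 5}
Step 7: union(7, 5) -> merged; set of 7 now {3, 4, 5, 7}
Step 8: union(1, 8) -> already same set; set of 1 now {1, 8}
Step 9: union(8, 4) -> merged; set of 8 now {1, 3, 4, 5, 7, 8}
Step 10: find(0) -> no change; set of 0 is {0}
Set of 1: {1, 3, 4, 5, 7, 8}; 0 is not a member.

Answer: no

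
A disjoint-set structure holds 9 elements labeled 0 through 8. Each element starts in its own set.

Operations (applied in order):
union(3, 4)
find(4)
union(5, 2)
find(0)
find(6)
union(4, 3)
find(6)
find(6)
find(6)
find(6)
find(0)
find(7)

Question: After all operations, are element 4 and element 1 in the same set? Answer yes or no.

Answer: no

Derivation:
Step 1: union(3, 4) -> merged; set of 3 now {3, 4}
Step 2: find(4) -> no change; set of 4 is {3, 4}
Step 3: union(5, 2) -> merged; set of 5 now {2, 5}
Step 4: find(0) -> no change; set of 0 is {0}
Step 5: find(6) -> no change; set of 6 is {6}
Step 6: union(4, 3) -> already same set; set of 4 now {3, 4}
Step 7: find(6) -> no change; set of 6 is {6}
Step 8: find(6) -> no change; set of 6 is {6}
Step 9: find(6) -> no change; set of 6 is {6}
Step 10: find(6) -> no change; set of 6 is {6}
Step 11: find(0) -> no change; set of 0 is {0}
Step 12: find(7) -> no change; set of 7 is {7}
Set of 4: {3, 4}; 1 is not a member.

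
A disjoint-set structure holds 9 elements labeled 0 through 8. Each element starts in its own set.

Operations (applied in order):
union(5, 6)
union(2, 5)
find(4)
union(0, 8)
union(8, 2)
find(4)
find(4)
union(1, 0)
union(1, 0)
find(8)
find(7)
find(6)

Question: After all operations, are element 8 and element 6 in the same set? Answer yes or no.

Answer: yes

Derivation:
Step 1: union(5, 6) -> merged; set of 5 now {5, 6}
Step 2: union(2, 5) -> merged; set of 2 now {2, 5, 6}
Step 3: find(4) -> no change; set of 4 is {4}
Step 4: union(0, 8) -> merged; set of 0 now {0, 8}
Step 5: union(8, 2) -> merged; set of 8 now {0, 2, 5, 6, 8}
Step 6: find(4) -> no change; set of 4 is {4}
Step 7: find(4) -> no change; set of 4 is {4}
Step 8: union(1, 0) -> merged; set of 1 now {0, 1, 2, 5, 6, 8}
Step 9: union(1, 0) -> already same set; set of 1 now {0, 1, 2, 5, 6, 8}
Step 10: find(8) -> no change; set of 8 is {0, 1, 2, 5, 6, 8}
Step 11: find(7) -> no change; set of 7 is {7}
Step 12: find(6) -> no change; set of 6 is {0, 1, 2, 5, 6, 8}
Set of 8: {0, 1, 2, 5, 6, 8}; 6 is a member.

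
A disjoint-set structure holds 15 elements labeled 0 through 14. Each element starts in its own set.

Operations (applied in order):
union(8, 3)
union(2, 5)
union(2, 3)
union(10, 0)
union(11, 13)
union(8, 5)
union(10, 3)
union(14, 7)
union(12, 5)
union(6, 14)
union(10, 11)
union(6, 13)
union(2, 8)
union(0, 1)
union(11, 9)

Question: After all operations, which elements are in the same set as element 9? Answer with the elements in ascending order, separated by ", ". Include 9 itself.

Step 1: union(8, 3) -> merged; set of 8 now {3, 8}
Step 2: union(2, 5) -> merged; set of 2 now {2, 5}
Step 3: union(2, 3) -> merged; set of 2 now {2, 3, 5, 8}
Step 4: union(10, 0) -> merged; set of 10 now {0, 10}
Step 5: union(11, 13) -> merged; set of 11 now {11, 13}
Step 6: union(8, 5) -> already same set; set of 8 now {2, 3, 5, 8}
Step 7: union(10, 3) -> merged; set of 10 now {0, 2, 3, 5, 8, 10}
Step 8: union(14, 7) -> merged; set of 14 now {7, 14}
Step 9: union(12, 5) -> merged; set of 12 now {0, 2, 3, 5, 8, 10, 12}
Step 10: union(6, 14) -> merged; set of 6 now {6, 7, 14}
Step 11: union(10, 11) -> merged; set of 10 now {0, 2, 3, 5, 8, 10, 11, 12, 13}
Step 12: union(6, 13) -> merged; set of 6 now {0, 2, 3, 5, 6, 7, 8, 10, 11, 12, 13, 14}
Step 13: union(2, 8) -> already same set; set of 2 now {0, 2, 3, 5, 6, 7, 8, 10, 11, 12, 13, 14}
Step 14: union(0, 1) -> merged; set of 0 now {0, 1, 2, 3, 5, 6, 7, 8, 10, 11, 12, 13, 14}
Step 15: union(11, 9) -> merged; set of 11 now {0, 1, 2, 3, 5, 6, 7, 8, 9, 10, 11, 12, 13, 14}
Component of 9: {0, 1, 2, 3, 5, 6, 7, 8, 9, 10, 11, 12, 13, 14}

Answer: 0, 1, 2, 3, 5, 6, 7, 8, 9, 10, 11, 12, 13, 14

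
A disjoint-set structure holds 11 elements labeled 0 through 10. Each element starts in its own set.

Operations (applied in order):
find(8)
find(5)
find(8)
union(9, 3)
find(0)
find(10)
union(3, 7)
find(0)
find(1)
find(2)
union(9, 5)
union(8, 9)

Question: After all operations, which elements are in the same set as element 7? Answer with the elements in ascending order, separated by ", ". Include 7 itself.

Answer: 3, 5, 7, 8, 9

Derivation:
Step 1: find(8) -> no change; set of 8 is {8}
Step 2: find(5) -> no change; set of 5 is {5}
Step 3: find(8) -> no change; set of 8 is {8}
Step 4: union(9, 3) -> merged; set of 9 now {3, 9}
Step 5: find(0) -> no change; set of 0 is {0}
Step 6: find(10) -> no change; set of 10 is {10}
Step 7: union(3, 7) -> merged; set of 3 now {3, 7, 9}
Step 8: find(0) -> no change; set of 0 is {0}
Step 9: find(1) -> no change; set of 1 is {1}
Step 10: find(2) -> no change; set of 2 is {2}
Step 11: union(9, 5) -> merged; set of 9 now {3, 5, 7, 9}
Step 12: union(8, 9) -> merged; set of 8 now {3, 5, 7, 8, 9}
Component of 7: {3, 5, 7, 8, 9}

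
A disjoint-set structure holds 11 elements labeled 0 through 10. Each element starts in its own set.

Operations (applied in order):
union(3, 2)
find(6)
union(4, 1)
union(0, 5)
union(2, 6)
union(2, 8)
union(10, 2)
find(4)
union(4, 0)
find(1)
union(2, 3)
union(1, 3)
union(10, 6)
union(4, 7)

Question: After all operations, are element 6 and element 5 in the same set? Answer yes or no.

Step 1: union(3, 2) -> merged; set of 3 now {2, 3}
Step 2: find(6) -> no change; set of 6 is {6}
Step 3: union(4, 1) -> merged; set of 4 now {1, 4}
Step 4: union(0, 5) -> merged; set of 0 now {0, 5}
Step 5: union(2, 6) -> merged; set of 2 now {2, 3, 6}
Step 6: union(2, 8) -> merged; set of 2 now {2, 3, 6, 8}
Step 7: union(10, 2) -> merged; set of 10 now {2, 3, 6, 8, 10}
Step 8: find(4) -> no change; set of 4 is {1, 4}
Step 9: union(4, 0) -> merged; set of 4 now {0, 1, 4, 5}
Step 10: find(1) -> no change; set of 1 is {0, 1, 4, 5}
Step 11: union(2, 3) -> already same set; set of 2 now {2, 3, 6, 8, 10}
Step 12: union(1, 3) -> merged; set of 1 now {0, 1, 2, 3, 4, 5, 6, 8, 10}
Step 13: union(10, 6) -> already same set; set of 10 now {0, 1, 2, 3, 4, 5, 6, 8, 10}
Step 14: union(4, 7) -> merged; set of 4 now {0, 1, 2, 3, 4, 5, 6, 7, 8, 10}
Set of 6: {0, 1, 2, 3, 4, 5, 6, 7, 8, 10}; 5 is a member.

Answer: yes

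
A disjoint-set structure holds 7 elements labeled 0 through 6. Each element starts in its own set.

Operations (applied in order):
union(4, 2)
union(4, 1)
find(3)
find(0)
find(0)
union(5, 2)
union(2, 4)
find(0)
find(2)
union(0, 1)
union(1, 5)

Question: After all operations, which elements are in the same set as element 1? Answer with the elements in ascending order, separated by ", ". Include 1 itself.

Step 1: union(4, 2) -> merged; set of 4 now {2, 4}
Step 2: union(4, 1) -> merged; set of 4 now {1, 2, 4}
Step 3: find(3) -> no change; set of 3 is {3}
Step 4: find(0) -> no change; set of 0 is {0}
Step 5: find(0) -> no change; set of 0 is {0}
Step 6: union(5, 2) -> merged; set of 5 now {1, 2, 4, 5}
Step 7: union(2, 4) -> already same set; set of 2 now {1, 2, 4, 5}
Step 8: find(0) -> no change; set of 0 is {0}
Step 9: find(2) -> no change; set of 2 is {1, 2, 4, 5}
Step 10: union(0, 1) -> merged; set of 0 now {0, 1, 2, 4, 5}
Step 11: union(1, 5) -> already same set; set of 1 now {0, 1, 2, 4, 5}
Component of 1: {0, 1, 2, 4, 5}

Answer: 0, 1, 2, 4, 5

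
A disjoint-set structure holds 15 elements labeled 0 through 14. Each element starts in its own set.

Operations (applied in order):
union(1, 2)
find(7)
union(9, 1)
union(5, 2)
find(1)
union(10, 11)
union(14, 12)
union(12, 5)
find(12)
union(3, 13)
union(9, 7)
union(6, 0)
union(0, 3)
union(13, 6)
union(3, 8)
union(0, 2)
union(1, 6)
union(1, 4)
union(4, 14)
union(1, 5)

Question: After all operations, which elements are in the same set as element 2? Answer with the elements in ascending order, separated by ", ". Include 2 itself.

Step 1: union(1, 2) -> merged; set of 1 now {1, 2}
Step 2: find(7) -> no change; set of 7 is {7}
Step 3: union(9, 1) -> merged; set of 9 now {1, 2, 9}
Step 4: union(5, 2) -> merged; set of 5 now {1, 2, 5, 9}
Step 5: find(1) -> no change; set of 1 is {1, 2, 5, 9}
Step 6: union(10, 11) -> merged; set of 10 now {10, 11}
Step 7: union(14, 12) -> merged; set of 14 now {12, 14}
Step 8: union(12, 5) -> merged; set of 12 now {1, 2, 5, 9, 12, 14}
Step 9: find(12) -> no change; set of 12 is {1, 2, 5, 9, 12, 14}
Step 10: union(3, 13) -> merged; set of 3 now {3, 13}
Step 11: union(9, 7) -> merged; set of 9 now {1, 2, 5, 7, 9, 12, 14}
Step 12: union(6, 0) -> merged; set of 6 now {0, 6}
Step 13: union(0, 3) -> merged; set of 0 now {0, 3, 6, 13}
Step 14: union(13, 6) -> already same set; set of 13 now {0, 3, 6, 13}
Step 15: union(3, 8) -> merged; set of 3 now {0, 3, 6, 8, 13}
Step 16: union(0, 2) -> merged; set of 0 now {0, 1, 2, 3, 5, 6, 7, 8, 9, 12, 13, 14}
Step 17: union(1, 6) -> already same set; set of 1 now {0, 1, 2, 3, 5, 6, 7, 8, 9, 12, 13, 14}
Step 18: union(1, 4) -> merged; set of 1 now {0, 1, 2, 3, 4, 5, 6, 7, 8, 9, 12, 13, 14}
Step 19: union(4, 14) -> already same set; set of 4 now {0, 1, 2, 3, 4, 5, 6, 7, 8, 9, 12, 13, 14}
Step 20: union(1, 5) -> already same set; set of 1 now {0, 1, 2, 3, 4, 5, 6, 7, 8, 9, 12, 13, 14}
Component of 2: {0, 1, 2, 3, 4, 5, 6, 7, 8, 9, 12, 13, 14}

Answer: 0, 1, 2, 3, 4, 5, 6, 7, 8, 9, 12, 13, 14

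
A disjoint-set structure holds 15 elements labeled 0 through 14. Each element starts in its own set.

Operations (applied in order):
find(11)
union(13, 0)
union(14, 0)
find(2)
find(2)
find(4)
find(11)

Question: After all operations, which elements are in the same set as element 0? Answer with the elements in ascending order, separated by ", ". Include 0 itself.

Step 1: find(11) -> no change; set of 11 is {11}
Step 2: union(13, 0) -> merged; set of 13 now {0, 13}
Step 3: union(14, 0) -> merged; set of 14 now {0, 13, 14}
Step 4: find(2) -> no change; set of 2 is {2}
Step 5: find(2) -> no change; set of 2 is {2}
Step 6: find(4) -> no change; set of 4 is {4}
Step 7: find(11) -> no change; set of 11 is {11}
Component of 0: {0, 13, 14}

Answer: 0, 13, 14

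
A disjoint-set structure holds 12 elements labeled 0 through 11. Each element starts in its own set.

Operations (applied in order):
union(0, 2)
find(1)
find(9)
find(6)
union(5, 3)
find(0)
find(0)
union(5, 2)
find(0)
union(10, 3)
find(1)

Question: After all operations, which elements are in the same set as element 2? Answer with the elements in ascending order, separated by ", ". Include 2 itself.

Step 1: union(0, 2) -> merged; set of 0 now {0, 2}
Step 2: find(1) -> no change; set of 1 is {1}
Step 3: find(9) -> no change; set of 9 is {9}
Step 4: find(6) -> no change; set of 6 is {6}
Step 5: union(5, 3) -> merged; set of 5 now {3, 5}
Step 6: find(0) -> no change; set of 0 is {0, 2}
Step 7: find(0) -> no change; set of 0 is {0, 2}
Step 8: union(5, 2) -> merged; set of 5 now {0, 2, 3, 5}
Step 9: find(0) -> no change; set of 0 is {0, 2, 3, 5}
Step 10: union(10, 3) -> merged; set of 10 now {0, 2, 3, 5, 10}
Step 11: find(1) -> no change; set of 1 is {1}
Component of 2: {0, 2, 3, 5, 10}

Answer: 0, 2, 3, 5, 10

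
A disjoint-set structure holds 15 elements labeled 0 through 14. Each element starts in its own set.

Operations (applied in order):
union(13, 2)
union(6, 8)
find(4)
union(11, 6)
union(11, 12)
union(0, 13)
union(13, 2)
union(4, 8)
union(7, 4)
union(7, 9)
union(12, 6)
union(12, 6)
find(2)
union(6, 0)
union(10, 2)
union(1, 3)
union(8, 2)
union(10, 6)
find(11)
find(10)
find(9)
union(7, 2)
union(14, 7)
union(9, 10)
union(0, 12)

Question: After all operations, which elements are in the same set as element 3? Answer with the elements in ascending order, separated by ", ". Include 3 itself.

Answer: 1, 3

Derivation:
Step 1: union(13, 2) -> merged; set of 13 now {2, 13}
Step 2: union(6, 8) -> merged; set of 6 now {6, 8}
Step 3: find(4) -> no change; set of 4 is {4}
Step 4: union(11, 6) -> merged; set of 11 now {6, 8, 11}
Step 5: union(11, 12) -> merged; set of 11 now {6, 8, 11, 12}
Step 6: union(0, 13) -> merged; set of 0 now {0, 2, 13}
Step 7: union(13, 2) -> already same set; set of 13 now {0, 2, 13}
Step 8: union(4, 8) -> merged; set of 4 now {4, 6, 8, 11, 12}
Step 9: union(7, 4) -> merged; set of 7 now {4, 6, 7, 8, 11, 12}
Step 10: union(7, 9) -> merged; set of 7 now {4, 6, 7, 8, 9, 11, 12}
Step 11: union(12, 6) -> already same set; set of 12 now {4, 6, 7, 8, 9, 11, 12}
Step 12: union(12, 6) -> already same set; set of 12 now {4, 6, 7, 8, 9, 11, 12}
Step 13: find(2) -> no change; set of 2 is {0, 2, 13}
Step 14: union(6, 0) -> merged; set of 6 now {0, 2, 4, 6, 7, 8, 9, 11, 12, 13}
Step 15: union(10, 2) -> merged; set of 10 now {0, 2, 4, 6, 7, 8, 9, 10, 11, 12, 13}
Step 16: union(1, 3) -> merged; set of 1 now {1, 3}
Step 17: union(8, 2) -> already same set; set of 8 now {0, 2, 4, 6, 7, 8, 9, 10, 11, 12, 13}
Step 18: union(10, 6) -> already same set; set of 10 now {0, 2, 4, 6, 7, 8, 9, 10, 11, 12, 13}
Step 19: find(11) -> no change; set of 11 is {0, 2, 4, 6, 7, 8, 9, 10, 11, 12, 13}
Step 20: find(10) -> no change; set of 10 is {0, 2, 4, 6, 7, 8, 9, 10, 11, 12, 13}
Step 21: find(9) -> no change; set of 9 is {0, 2, 4, 6, 7, 8, 9, 10, 11, 12, 13}
Step 22: union(7, 2) -> already same set; set of 7 now {0, 2, 4, 6, 7, 8, 9, 10, 11, 12, 13}
Step 23: union(14, 7) -> merged; set of 14 now {0, 2, 4, 6, 7, 8, 9, 10, 11, 12, 13, 14}
Step 24: union(9, 10) -> already same set; set of 9 now {0, 2, 4, 6, 7, 8, 9, 10, 11, 12, 13, 14}
Step 25: union(0, 12) -> already same set; set of 0 now {0, 2, 4, 6, 7, 8, 9, 10, 11, 12, 13, 14}
Component of 3: {1, 3}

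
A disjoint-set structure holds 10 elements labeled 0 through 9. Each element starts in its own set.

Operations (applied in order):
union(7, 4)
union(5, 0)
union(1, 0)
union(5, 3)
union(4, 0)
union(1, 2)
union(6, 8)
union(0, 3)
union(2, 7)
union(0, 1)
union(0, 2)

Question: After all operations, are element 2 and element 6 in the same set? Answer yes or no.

Step 1: union(7, 4) -> merged; set of 7 now {4, 7}
Step 2: union(5, 0) -> merged; set of 5 now {0, 5}
Step 3: union(1, 0) -> merged; set of 1 now {0, 1, 5}
Step 4: union(5, 3) -> merged; set of 5 now {0, 1, 3, 5}
Step 5: union(4, 0) -> merged; set of 4 now {0, 1, 3, 4, 5, 7}
Step 6: union(1, 2) -> merged; set of 1 now {0, 1, 2, 3, 4, 5, 7}
Step 7: union(6, 8) -> merged; set of 6 now {6, 8}
Step 8: union(0, 3) -> already same set; set of 0 now {0, 1, 2, 3, 4, 5, 7}
Step 9: union(2, 7) -> already same set; set of 2 now {0, 1, 2, 3, 4, 5, 7}
Step 10: union(0, 1) -> already same set; set of 0 now {0, 1, 2, 3, 4, 5, 7}
Step 11: union(0, 2) -> already same set; set of 0 now {0, 1, 2, 3, 4, 5, 7}
Set of 2: {0, 1, 2, 3, 4, 5, 7}; 6 is not a member.

Answer: no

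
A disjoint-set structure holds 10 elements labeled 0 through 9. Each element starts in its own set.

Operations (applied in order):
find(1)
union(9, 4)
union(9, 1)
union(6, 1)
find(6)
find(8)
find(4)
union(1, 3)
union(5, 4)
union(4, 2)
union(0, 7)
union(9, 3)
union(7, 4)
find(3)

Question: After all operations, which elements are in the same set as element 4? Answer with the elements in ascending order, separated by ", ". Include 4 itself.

Step 1: find(1) -> no change; set of 1 is {1}
Step 2: union(9, 4) -> merged; set of 9 now {4, 9}
Step 3: union(9, 1) -> merged; set of 9 now {1, 4, 9}
Step 4: union(6, 1) -> merged; set of 6 now {1, 4, 6, 9}
Step 5: find(6) -> no change; set of 6 is {1, 4, 6, 9}
Step 6: find(8) -> no change; set of 8 is {8}
Step 7: find(4) -> no change; set of 4 is {1, 4, 6, 9}
Step 8: union(1, 3) -> merged; set of 1 now {1, 3, 4, 6, 9}
Step 9: union(5, 4) -> merged; set of 5 now {1, 3, 4, 5, 6, 9}
Step 10: union(4, 2) -> merged; set of 4 now {1, 2, 3, 4, 5, 6, 9}
Step 11: union(0, 7) -> merged; set of 0 now {0, 7}
Step 12: union(9, 3) -> already same set; set of 9 now {1, 2, 3, 4, 5, 6, 9}
Step 13: union(7, 4) -> merged; set of 7 now {0, 1, 2, 3, 4, 5, 6, 7, 9}
Step 14: find(3) -> no change; set of 3 is {0, 1, 2, 3, 4, 5, 6, 7, 9}
Component of 4: {0, 1, 2, 3, 4, 5, 6, 7, 9}

Answer: 0, 1, 2, 3, 4, 5, 6, 7, 9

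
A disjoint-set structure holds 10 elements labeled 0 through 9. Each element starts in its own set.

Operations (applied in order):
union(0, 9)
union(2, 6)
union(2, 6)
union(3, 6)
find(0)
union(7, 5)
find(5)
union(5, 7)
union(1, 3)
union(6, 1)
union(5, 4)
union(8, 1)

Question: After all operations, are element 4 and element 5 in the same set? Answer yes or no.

Step 1: union(0, 9) -> merged; set of 0 now {0, 9}
Step 2: union(2, 6) -> merged; set of 2 now {2, 6}
Step 3: union(2, 6) -> already same set; set of 2 now {2, 6}
Step 4: union(3, 6) -> merged; set of 3 now {2, 3, 6}
Step 5: find(0) -> no change; set of 0 is {0, 9}
Step 6: union(7, 5) -> merged; set of 7 now {5, 7}
Step 7: find(5) -> no change; set of 5 is {5, 7}
Step 8: union(5, 7) -> already same set; set of 5 now {5, 7}
Step 9: union(1, 3) -> merged; set of 1 now {1, 2, 3, 6}
Step 10: union(6, 1) -> already same set; set of 6 now {1, 2, 3, 6}
Step 11: union(5, 4) -> merged; set of 5 now {4, 5, 7}
Step 12: union(8, 1) -> merged; set of 8 now {1, 2, 3, 6, 8}
Set of 4: {4, 5, 7}; 5 is a member.

Answer: yes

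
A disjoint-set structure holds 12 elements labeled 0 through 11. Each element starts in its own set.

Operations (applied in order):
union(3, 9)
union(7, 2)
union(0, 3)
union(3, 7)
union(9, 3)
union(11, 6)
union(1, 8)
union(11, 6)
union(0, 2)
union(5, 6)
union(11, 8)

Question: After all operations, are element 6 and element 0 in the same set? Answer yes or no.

Answer: no

Derivation:
Step 1: union(3, 9) -> merged; set of 3 now {3, 9}
Step 2: union(7, 2) -> merged; set of 7 now {2, 7}
Step 3: union(0, 3) -> merged; set of 0 now {0, 3, 9}
Step 4: union(3, 7) -> merged; set of 3 now {0, 2, 3, 7, 9}
Step 5: union(9, 3) -> already same set; set of 9 now {0, 2, 3, 7, 9}
Step 6: union(11, 6) -> merged; set of 11 now {6, 11}
Step 7: union(1, 8) -> merged; set of 1 now {1, 8}
Step 8: union(11, 6) -> already same set; set of 11 now {6, 11}
Step 9: union(0, 2) -> already same set; set of 0 now {0, 2, 3, 7, 9}
Step 10: union(5, 6) -> merged; set of 5 now {5, 6, 11}
Step 11: union(11, 8) -> merged; set of 11 now {1, 5, 6, 8, 11}
Set of 6: {1, 5, 6, 8, 11}; 0 is not a member.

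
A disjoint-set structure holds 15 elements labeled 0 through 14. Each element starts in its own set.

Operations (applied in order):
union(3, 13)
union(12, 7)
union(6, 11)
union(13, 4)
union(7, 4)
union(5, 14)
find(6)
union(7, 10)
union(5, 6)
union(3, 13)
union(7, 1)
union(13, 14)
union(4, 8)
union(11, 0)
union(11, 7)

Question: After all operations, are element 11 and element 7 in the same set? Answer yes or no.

Answer: yes

Derivation:
Step 1: union(3, 13) -> merged; set of 3 now {3, 13}
Step 2: union(12, 7) -> merged; set of 12 now {7, 12}
Step 3: union(6, 11) -> merged; set of 6 now {6, 11}
Step 4: union(13, 4) -> merged; set of 13 now {3, 4, 13}
Step 5: union(7, 4) -> merged; set of 7 now {3, 4, 7, 12, 13}
Step 6: union(5, 14) -> merged; set of 5 now {5, 14}
Step 7: find(6) -> no change; set of 6 is {6, 11}
Step 8: union(7, 10) -> merged; set of 7 now {3, 4, 7, 10, 12, 13}
Step 9: union(5, 6) -> merged; set of 5 now {5, 6, 11, 14}
Step 10: union(3, 13) -> already same set; set of 3 now {3, 4, 7, 10, 12, 13}
Step 11: union(7, 1) -> merged; set of 7 now {1, 3, 4, 7, 10, 12, 13}
Step 12: union(13, 14) -> merged; set of 13 now {1, 3, 4, 5, 6, 7, 10, 11, 12, 13, 14}
Step 13: union(4, 8) -> merged; set of 4 now {1, 3, 4, 5, 6, 7, 8, 10, 11, 12, 13, 14}
Step 14: union(11, 0) -> merged; set of 11 now {0, 1, 3, 4, 5, 6, 7, 8, 10, 11, 12, 13, 14}
Step 15: union(11, 7) -> already same set; set of 11 now {0, 1, 3, 4, 5, 6, 7, 8, 10, 11, 12, 13, 14}
Set of 11: {0, 1, 3, 4, 5, 6, 7, 8, 10, 11, 12, 13, 14}; 7 is a member.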